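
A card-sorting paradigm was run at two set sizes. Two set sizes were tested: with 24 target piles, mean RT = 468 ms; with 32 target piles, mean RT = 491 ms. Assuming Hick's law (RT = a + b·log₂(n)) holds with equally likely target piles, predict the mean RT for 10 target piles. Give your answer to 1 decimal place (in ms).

398.0 ms

With log₂ n on the abscissa the relation is linear; from the two conditions:
  b = (491 − 468) / (log₂ 32 − log₂ 24) = 23 / (5 − 4.5850) = 55.417 ms/bit
  a = 468 − 55.417 × 4.5850 = 213.917 ms
Then RT(10) = 213.917 + 55.417 × log₂ 10 = 213.917 + 55.417 × 3.3219 ≈ 398.007 ms.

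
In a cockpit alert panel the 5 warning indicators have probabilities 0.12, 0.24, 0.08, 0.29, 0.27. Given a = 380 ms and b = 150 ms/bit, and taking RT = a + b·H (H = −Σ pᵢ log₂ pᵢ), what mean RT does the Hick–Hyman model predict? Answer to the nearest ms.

Entropy contributions −pᵢ log₂ pᵢ: 0.3671, 0.4941, 0.2915, 0.5179, 0.5100; sum H = 2.1806 bits.
RT = a + bH = 380 + 150·2.1806 = 707.10 ms.

707 ms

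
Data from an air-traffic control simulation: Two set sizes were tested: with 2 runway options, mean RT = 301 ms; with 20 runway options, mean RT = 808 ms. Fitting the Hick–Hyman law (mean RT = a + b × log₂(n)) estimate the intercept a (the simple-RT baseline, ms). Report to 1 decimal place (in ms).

148.4 ms

The slope on a log₂ axis is (808 − 301) / (4.3219 − 1) = 152.622 ms/bit.
Intercept: a = 301 − 152.622·log₂(2) = 148.378 ms.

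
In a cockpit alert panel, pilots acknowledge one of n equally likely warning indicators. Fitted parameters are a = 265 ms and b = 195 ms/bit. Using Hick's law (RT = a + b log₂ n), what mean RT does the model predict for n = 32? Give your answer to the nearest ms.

log₂(32) = 5 bits, so RT = 265 + 195 × 5 ≈ 1240.000 ms.

1240 ms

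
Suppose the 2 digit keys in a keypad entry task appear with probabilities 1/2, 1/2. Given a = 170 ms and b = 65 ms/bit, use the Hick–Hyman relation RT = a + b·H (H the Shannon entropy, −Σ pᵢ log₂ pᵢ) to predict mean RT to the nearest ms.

Each term −pᵢ log₂ pᵢ: 0.5·1 + 0.5·1; summed, H = 1.000 bits.
Mean RT = a + bH = 170 + 65·1.000 = 235.00 ms.

235 ms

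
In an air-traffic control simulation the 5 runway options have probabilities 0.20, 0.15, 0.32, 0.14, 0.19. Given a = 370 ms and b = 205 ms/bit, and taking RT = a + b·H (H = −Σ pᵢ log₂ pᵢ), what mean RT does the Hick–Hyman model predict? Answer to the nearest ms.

H = 0.20·log₂(1/0.20) + 0.15·log₂(1/0.15) + 0.32·log₂(1/0.32) + 0.14·log₂(1/0.14) + 0.19·log₂(1/0.19) = 2.2533 bits.
RT = 370 + 205 × 2.2533 = 831.93 ms.

832 ms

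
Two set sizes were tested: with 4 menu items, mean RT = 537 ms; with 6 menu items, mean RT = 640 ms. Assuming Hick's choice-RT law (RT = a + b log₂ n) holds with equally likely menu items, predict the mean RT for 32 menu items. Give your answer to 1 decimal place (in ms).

1065.2 ms

RT is linear in log₂ n, so two points fix the line:
  b = (640 − 537) / (log₂ 6 − log₂ 4) = 103 / (2.5850 − 2) = 176.080 ms/bit
  a = 537 − 176.080 × 2 = 184.841 ms
Then RT(32) = 184.841 + 176.080 × log₂ 32 = 184.841 + 176.080 × 5 ≈ 1065.239 ms.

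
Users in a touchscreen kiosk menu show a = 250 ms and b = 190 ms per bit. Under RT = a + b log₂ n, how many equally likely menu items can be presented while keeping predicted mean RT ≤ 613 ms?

Information budget: (613 − 250)/190 = 1.9105 bits, so n ≤ 2^1.9105 = 3.759 → at most 3.

3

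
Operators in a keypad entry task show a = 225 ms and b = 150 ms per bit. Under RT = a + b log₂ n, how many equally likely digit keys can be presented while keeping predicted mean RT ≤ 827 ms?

150·log₂ n ≤ 827 − 225 = 602, giving log₂ n ≤ 4.0133 and n ≤ 16.149. The largest whole number is 16.

16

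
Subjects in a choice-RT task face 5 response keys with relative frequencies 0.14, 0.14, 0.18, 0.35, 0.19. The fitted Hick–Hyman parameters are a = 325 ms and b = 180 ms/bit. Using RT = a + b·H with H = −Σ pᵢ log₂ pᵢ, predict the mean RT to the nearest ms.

725 ms

Entropy contributions −pᵢ log₂ pᵢ: 0.3971, 0.3971, 0.4453, 0.5301, 0.4552; sum H = 2.2249 bits.
RT = a + bH = 325 + 180·2.2249 = 725.47 ms.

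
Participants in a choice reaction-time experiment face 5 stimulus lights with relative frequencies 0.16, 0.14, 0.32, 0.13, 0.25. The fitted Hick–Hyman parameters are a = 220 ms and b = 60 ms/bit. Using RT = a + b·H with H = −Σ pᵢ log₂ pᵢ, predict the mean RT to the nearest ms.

H = 0.16·log₂(1/0.16) + 0.14·log₂(1/0.14) + 0.32·log₂(1/0.32) + 0.13·log₂(1/0.13) + 0.25·log₂(1/0.25) = 2.2288 bits.
RT = 220 + 60 × 2.2288 = 353.73 ms.

354 ms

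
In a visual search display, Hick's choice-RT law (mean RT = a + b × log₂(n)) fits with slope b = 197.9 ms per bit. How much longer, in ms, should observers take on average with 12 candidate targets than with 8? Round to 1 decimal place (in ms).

115.8 ms

Only the slope matters, since a is common to both: ΔRT = b·log₂(n₂/n₁).
log₂(12) − log₂(8) = 3.5850 − 3 = 0.5850.
ΔRT = 197.9 × 0.5850 = 115.764 ms.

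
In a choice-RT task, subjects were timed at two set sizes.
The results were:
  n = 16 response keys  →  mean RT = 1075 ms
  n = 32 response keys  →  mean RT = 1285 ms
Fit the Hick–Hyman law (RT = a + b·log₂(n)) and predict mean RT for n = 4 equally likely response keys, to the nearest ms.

655 ms

Fit slope and intercept:
  b = (1285 − 1075) / (log₂ 32 − log₂ 16) = 210 / (5 − 4) = 210 ms/bit
  a = 1075 − 210 × 4 = 235 ms
Then RT(4) = 235 + 210 × log₂ 4 = 235 + 210 × 2 ≈ 655.000 ms.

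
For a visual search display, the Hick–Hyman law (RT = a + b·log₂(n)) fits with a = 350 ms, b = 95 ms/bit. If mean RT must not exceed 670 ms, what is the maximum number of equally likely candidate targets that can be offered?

10

Set 350 + 95·log₂ n ≤ 670 → log₂ n ≤ (670 − 350)/95 = 3.3684.
So n ≤ 2^3.3684 = 10.328; the largest integer n is 10.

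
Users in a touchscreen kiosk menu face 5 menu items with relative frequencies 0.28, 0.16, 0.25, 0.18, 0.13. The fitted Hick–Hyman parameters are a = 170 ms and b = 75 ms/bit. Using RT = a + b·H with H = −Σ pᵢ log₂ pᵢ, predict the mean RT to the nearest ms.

340 ms

H = 0.28·log₂(1/0.28) + 0.16·log₂(1/0.16) + 0.25·log₂(1/0.25) + 0.18·log₂(1/0.18) + 0.13·log₂(1/0.13) = 2.2652 bits.
RT = 170 + 75 × 2.2652 = 339.89 ms.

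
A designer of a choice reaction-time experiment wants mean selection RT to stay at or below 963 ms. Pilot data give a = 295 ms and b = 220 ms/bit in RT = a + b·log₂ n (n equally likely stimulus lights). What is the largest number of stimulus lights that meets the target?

220·log₂ n ≤ 963 − 295 = 668, giving log₂ n ≤ 3.0364 and n ≤ 8.204. The largest whole number is 8.

8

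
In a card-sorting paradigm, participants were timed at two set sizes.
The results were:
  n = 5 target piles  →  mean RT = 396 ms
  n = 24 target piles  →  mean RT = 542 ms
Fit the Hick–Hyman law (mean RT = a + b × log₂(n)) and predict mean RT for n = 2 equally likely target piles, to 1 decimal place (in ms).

310.7 ms

Solve the two-equation system in a and b:
  b = (542 − 396) / (log₂ 24 − log₂ 5) = 146 / (4.5850 − 2.3219) = 64.515 ms/bit
  a = 396 − 64.515 × 2.3219 = 246.200 ms
Then RT(2) = 246.200 + 64.515 × log₂ 2 = 246.200 + 64.515 × 1 ≈ 310.716 ms.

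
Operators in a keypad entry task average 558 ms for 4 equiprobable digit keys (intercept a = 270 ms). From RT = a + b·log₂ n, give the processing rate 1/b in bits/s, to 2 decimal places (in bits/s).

b = (558 − 270)/log₂ 4 = 288/2 = 144.000 ms per bit = 0.14400 s/bit; the reciprocal is 6.944 bits/s.

6.94 bits/s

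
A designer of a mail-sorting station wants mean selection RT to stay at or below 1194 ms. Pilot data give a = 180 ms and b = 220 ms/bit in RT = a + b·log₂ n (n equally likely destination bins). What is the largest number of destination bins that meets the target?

24

Set 180 + 220·log₂ n ≤ 1194 → log₂ n ≤ (1194 − 180)/220 = 4.6091.
So n ≤ 2^4.6091 = 24.405; the largest integer n is 24.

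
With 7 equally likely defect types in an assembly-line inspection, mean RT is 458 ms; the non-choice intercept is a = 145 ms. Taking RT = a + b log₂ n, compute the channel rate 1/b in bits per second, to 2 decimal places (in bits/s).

8.97 bits/s

Choice component = 458 − 145 = 313 ms over log₂(7) = 2.8074 bits.
b = 313 / 2.8074 = 111.493 ms/bit, so 1/b = 8.969 bits/s.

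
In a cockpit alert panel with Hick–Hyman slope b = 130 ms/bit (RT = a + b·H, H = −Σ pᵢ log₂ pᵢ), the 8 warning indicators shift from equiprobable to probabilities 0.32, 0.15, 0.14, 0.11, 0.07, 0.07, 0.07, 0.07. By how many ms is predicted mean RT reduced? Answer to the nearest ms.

The RT saving is b·ΔH. Equiprobable H₀ = log₂(8) = 3.0000 bits; with the given probabilities H = 2.7582 bits.
b·(H₀ − H) = 130 × (3.0000 − 2.7582) = 31.43 ms.

31 ms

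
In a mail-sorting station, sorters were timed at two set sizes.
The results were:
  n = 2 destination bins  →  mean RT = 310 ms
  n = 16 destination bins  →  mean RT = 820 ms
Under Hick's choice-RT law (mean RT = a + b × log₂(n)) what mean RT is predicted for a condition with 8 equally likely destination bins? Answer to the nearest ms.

Fit slope and intercept:
  b = (820 − 310) / (log₂ 16 − log₂ 2) = 510 / (4 − 1) = 170 ms/bit
  a = 310 − 170 × 1 = 140 ms
Then RT(8) = 140 + 170 × log₂ 8 = 140 + 170 × 3 ≈ 650.000 ms.

650 ms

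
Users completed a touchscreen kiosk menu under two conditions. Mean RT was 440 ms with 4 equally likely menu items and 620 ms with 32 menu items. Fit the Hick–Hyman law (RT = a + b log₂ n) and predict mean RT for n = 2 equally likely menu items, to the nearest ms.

380 ms

With log₂ n on the abscissa the relation is linear; from the two conditions:
  b = (620 − 440) / (log₂ 32 − log₂ 4) = 180 / (5 − 2) = 60 ms/bit
  a = 440 − 60 × 2 = 320 ms
Then RT(2) = 320 + 60 × log₂ 2 = 320 + 60 × 1 ≈ 380.000 ms.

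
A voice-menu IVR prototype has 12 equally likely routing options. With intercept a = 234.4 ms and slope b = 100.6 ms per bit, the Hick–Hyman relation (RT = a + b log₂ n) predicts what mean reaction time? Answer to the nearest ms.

595 ms

log₂(12) = 3.5850 bits, so RT = 234.4 + 100.6 × 3.5850 ≈ 595.047 ms.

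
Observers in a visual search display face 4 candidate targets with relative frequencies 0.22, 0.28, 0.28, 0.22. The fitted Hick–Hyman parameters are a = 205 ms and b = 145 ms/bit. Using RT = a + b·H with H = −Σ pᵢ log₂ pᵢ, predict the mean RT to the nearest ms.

493 ms

H = 0.22·log₂(1/0.22) + 0.28·log₂(1/0.28) + 0.28·log₂(1/0.28) + 0.22·log₂(1/0.22) = 1.9896 bits.
RT = 205 + 145 × 1.9896 = 493.49 ms.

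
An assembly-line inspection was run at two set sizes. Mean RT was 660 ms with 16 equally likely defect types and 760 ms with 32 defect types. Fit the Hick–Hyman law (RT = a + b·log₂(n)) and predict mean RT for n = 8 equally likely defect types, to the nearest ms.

With log₂ n on the abscissa the relation is linear; from the two conditions:
  b = (760 − 660) / (log₂ 32 − log₂ 16) = 100 / (5 − 4) = 100 ms/bit
  a = 660 − 100 × 4 = 260 ms
Then RT(8) = 260 + 100 × log₂ 8 = 260 + 100 × 3 ≈ 560.000 ms.

560 ms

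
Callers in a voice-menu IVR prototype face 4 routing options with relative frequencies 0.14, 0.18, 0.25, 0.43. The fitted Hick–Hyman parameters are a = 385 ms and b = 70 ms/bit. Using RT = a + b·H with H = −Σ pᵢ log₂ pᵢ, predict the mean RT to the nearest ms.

Entropy contributions −pᵢ log₂ pᵢ: 0.3971, 0.4453, 0.5000, 0.5236; sum H = 1.8660 bits.
RT = a + bH = 385 + 70·1.8660 = 515.62 ms.

516 ms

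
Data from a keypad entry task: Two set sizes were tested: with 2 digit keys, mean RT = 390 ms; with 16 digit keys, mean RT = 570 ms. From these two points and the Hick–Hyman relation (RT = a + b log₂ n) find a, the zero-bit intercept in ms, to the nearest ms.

Slope: b = (570 − 390) / (log₂ 16 − log₂ 2) = 180/3.0000 = 60 ms/bit.
a = RT₁ − b·log₂ n₁ = 390 − 60 × 1 = 330.000 ms.

330 ms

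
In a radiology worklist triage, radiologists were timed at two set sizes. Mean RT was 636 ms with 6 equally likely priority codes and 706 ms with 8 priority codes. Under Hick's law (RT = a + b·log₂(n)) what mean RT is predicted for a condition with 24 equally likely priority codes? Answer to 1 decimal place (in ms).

973.3 ms

With log₂ n on the abscissa the relation is linear; from the two conditions:
  b = (706 − 636) / (log₂ 8 − log₂ 6) = 70 / (3 − 2.5850) = 168.659 ms/bit
  a = 636 − 168.659 × 2.5850 = 200.022 ms
Then RT(24) = 200.022 + 168.659 × log₂ 24 = 200.022 + 168.659 × 4.5850 ≈ 973.319 ms.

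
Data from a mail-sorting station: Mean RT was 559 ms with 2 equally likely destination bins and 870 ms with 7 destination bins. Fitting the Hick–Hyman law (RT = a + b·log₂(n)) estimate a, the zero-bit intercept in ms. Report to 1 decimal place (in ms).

The slope on a log₂ axis is (870 − 559) / (2.8074 − 1) = 172.075 ms/bit.
Intercept: a = 559 − 172.075·log₂(2) = 386.925 ms.

386.9 ms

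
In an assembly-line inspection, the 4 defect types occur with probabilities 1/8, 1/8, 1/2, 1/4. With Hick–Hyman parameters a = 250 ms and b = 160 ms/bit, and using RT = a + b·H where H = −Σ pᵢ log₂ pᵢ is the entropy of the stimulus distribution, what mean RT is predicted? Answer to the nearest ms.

H = −Σ pᵢ log₂ pᵢ = 0.125·3 + 0.125·3 + 0.5·1 + 0.25·2 = 1.750 bits.
RT = 250 + 160 × 1.750 = 530.00 ms.

530 ms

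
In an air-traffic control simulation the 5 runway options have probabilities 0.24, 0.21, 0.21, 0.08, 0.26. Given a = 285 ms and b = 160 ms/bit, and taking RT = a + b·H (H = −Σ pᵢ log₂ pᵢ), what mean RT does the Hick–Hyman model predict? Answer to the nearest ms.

643 ms

H = 0.24·log₂(1/0.24) + 0.21·log₂(1/0.21) + 0.21·log₂(1/0.21) + 0.08·log₂(1/0.08) + 0.26·log₂(1/0.26) = 2.2366 bits.
RT = 285 + 160 × 2.2366 = 642.85 ms.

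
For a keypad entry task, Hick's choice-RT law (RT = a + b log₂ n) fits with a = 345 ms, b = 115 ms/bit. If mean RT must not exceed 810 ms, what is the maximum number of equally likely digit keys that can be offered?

Information budget: (810 − 345)/115 = 4.0435 bits, so n ≤ 2^4.0435 = 16.490 → at most 16.

16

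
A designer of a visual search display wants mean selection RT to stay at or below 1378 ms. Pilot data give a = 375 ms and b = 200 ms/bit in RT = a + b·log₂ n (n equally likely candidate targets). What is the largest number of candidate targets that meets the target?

200·log₂ n ≤ 1378 − 375 = 1003, giving log₂ n ≤ 5.0150 and n ≤ 32.334. The largest whole number is 32.

32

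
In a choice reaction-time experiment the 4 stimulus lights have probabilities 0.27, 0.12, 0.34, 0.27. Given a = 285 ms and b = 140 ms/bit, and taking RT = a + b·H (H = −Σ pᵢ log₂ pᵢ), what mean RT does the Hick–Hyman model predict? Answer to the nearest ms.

553 ms

H = 0.27·log₂(1/0.27) + 0.12·log₂(1/0.12) + 0.34·log₂(1/0.34) + 0.27·log₂(1/0.27) = 1.9163 bits.
RT = 285 + 140 × 1.9163 = 553.28 ms.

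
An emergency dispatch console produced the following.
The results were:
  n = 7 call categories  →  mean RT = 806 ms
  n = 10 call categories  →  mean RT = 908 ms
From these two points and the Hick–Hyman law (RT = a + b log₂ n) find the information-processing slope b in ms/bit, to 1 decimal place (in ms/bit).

198.2 ms/bit

b = (RT₂ − RT₁)/(log₂ n₂ − log₂ n₁) = (908 − 806)/(3.3219 − 2.8074) = 198.223 ms/bit.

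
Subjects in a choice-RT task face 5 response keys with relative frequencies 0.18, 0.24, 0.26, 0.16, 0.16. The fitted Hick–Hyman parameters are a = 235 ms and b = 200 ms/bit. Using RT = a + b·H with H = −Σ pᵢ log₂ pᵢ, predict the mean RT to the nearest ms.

Entropy contributions −pᵢ log₂ pᵢ: 0.4453, 0.4941, 0.5053, 0.4230, 0.4230; sum H = 2.2908 bits.
RT = a + bH = 235 + 200·2.2908 = 693.15 ms.

693 ms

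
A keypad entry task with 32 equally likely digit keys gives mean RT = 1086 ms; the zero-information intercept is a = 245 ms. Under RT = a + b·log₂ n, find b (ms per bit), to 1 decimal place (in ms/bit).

168.2 ms/bit

log₂(32) = 5 bits.
b = (RT − a)/log₂ n = (1086 − 245) / 5 = 168.200 ms/bit.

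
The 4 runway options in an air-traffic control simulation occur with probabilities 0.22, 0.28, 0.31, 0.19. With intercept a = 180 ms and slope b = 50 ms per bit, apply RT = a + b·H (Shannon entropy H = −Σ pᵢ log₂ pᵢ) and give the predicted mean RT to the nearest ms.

Entropy contributions −pᵢ log₂ pᵢ: 0.4806, 0.5142, 0.5238, 0.4552; sum H = 1.9738 bits.
RT = a + bH = 180 + 50·1.9738 = 278.69 ms.

279 ms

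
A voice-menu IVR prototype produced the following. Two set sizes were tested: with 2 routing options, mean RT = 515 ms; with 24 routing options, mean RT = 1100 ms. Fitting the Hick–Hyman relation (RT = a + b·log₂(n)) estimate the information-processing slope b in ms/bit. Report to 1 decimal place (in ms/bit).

163.2 ms/bit

The slope on a log₂ axis is (1100 − 515) / (4.5850 − 1) = 163.182 ms/bit.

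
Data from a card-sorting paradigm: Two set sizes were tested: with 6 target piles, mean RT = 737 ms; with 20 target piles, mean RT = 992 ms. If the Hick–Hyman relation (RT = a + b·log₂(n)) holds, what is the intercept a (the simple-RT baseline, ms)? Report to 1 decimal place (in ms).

357.5 ms

Slope: b = (992 − 737) / (log₂ 20 − log₂ 6) = 255/1.7370 = 146.808 ms/bit.
a = RT₁ − b·log₂ n₁ = 737 − 146.808 × 2.5850 = 357.507 ms.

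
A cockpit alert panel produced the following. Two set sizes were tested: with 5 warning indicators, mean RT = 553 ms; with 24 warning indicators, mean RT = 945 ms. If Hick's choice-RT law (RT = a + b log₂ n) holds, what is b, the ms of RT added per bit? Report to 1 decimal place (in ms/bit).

173.2 ms/bit

Slope: b = (945 − 553) / (log₂ 24 − log₂ 5) = 392/2.2630 = 173.219 ms/bit.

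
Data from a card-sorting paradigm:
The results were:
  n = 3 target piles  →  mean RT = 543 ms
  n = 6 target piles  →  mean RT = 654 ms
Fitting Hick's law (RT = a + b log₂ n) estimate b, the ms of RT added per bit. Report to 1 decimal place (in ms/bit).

Slope: b = (654 − 543) / (log₂ 6 − log₂ 3) = 111/1.0000 = 111.000 ms/bit.

111.0 ms/bit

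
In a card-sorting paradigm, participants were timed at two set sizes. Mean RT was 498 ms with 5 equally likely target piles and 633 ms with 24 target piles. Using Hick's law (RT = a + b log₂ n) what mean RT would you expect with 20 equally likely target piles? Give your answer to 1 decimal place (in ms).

617.3 ms

RT is linear in log₂ n, so two points fix the line:
  b = (633 − 498) / (log₂ 24 − log₂ 5) = 135 / (4.5850 − 2.3219) = 59.654 ms/bit
  a = 498 − 59.654 × 2.3219 = 359.487 ms
Then RT(20) = 359.487 + 59.654 × log₂ 20 = 359.487 + 59.654 × 4.3219 ≈ 617.309 ms.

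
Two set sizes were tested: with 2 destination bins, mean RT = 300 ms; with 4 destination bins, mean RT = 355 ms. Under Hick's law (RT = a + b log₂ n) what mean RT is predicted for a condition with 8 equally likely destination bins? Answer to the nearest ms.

Fit slope and intercept:
  b = (355 − 300) / (log₂ 4 − log₂ 2) = 55 / (2 − 1) = 55 ms/bit
  a = 300 − 55 × 1 = 245 ms
Then RT(8) = 245 + 55 × log₂ 8 = 245 + 55 × 3 ≈ 410.000 ms.

410 ms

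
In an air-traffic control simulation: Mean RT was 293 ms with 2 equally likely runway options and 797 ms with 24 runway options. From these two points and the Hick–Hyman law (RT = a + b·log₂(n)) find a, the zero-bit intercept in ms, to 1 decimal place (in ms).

The slope on a log₂ axis is (797 − 293) / (4.5850 − 1) = 140.587 ms/bit.
a = RT₁ − b·log₂ n₁ = 293 − 140.587 × 1 = 152.413 ms.

152.4 ms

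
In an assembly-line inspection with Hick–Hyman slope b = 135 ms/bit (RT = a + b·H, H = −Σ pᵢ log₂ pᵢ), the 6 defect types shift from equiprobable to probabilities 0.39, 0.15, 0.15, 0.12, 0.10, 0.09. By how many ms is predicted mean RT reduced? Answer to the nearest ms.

The RT saving is b·ΔH. Equiprobable H₀ = log₂(6) = 2.5850 bits; with the given probabilities H = 2.3628 bits.
b·(H₀ − H) = 135 × (2.5850 − 2.3628) = 29.99 ms.

30 ms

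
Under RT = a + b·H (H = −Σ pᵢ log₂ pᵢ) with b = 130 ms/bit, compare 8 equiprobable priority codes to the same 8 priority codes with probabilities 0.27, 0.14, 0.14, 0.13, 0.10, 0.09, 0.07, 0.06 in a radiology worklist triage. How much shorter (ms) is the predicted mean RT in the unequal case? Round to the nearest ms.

20 ms

The RT saving is b·ΔH. Equiprobable H₀ = log₂(8) = 3.0000 bits; with the given probabilities H = 2.8438 bits.
b·(H₀ − H) = 130 × (3.0000 − 2.8438) = 20.30 ms.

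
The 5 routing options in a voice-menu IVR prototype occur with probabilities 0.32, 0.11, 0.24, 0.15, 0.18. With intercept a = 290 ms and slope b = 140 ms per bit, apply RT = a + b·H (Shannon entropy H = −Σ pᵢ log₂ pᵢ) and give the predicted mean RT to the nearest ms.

H = 0.32·log₂(1/0.32) + 0.11·log₂(1/0.11) + 0.24·log₂(1/0.24) + 0.15·log₂(1/0.15) + 0.18·log₂(1/0.18) = 2.2263 bits.
RT = 290 + 140 × 2.2263 = 601.68 ms.

602 ms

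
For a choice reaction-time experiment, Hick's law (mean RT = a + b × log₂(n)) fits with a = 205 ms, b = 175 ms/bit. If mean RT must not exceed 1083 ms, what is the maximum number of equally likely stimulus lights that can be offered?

Set 205 + 175·log₂ n ≤ 1083 → log₂ n ≤ (1083 − 205)/175 = 5.0171.
So n ≤ 2^5.0171 = 32.383; the largest integer n is 32.

32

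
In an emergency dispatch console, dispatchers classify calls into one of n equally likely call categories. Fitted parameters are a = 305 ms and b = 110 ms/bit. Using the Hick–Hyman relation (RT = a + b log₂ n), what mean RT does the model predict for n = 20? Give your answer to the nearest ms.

log₂(20) = 4.3219 bits, so RT = 305 + 110 × 4.3219 ≈ 780.412 ms.

780 ms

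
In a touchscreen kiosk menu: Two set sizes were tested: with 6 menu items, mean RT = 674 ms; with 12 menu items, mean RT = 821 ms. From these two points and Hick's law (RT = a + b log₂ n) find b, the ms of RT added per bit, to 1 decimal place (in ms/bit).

147.0 ms/bit

Slope: b = (821 − 674) / (log₂ 12 − log₂ 6) = 147/1.0000 = 147.000 ms/bit.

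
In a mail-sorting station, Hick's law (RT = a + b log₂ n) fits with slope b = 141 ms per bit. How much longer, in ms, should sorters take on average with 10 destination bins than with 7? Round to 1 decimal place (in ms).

72.6 ms

Only the slope matters, since a is common to both: ΔRT = b·log₂(n₂/n₁).
log₂(10) − log₂(7) = 3.3219 − 2.8074 = 0.5146.
ΔRT = 141 × 0.5146 = 72.555 ms.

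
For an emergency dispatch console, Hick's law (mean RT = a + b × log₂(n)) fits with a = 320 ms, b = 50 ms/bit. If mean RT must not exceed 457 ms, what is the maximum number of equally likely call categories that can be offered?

Information budget: (457 − 320)/50 = 2.7400 bits, so n ≤ 2^2.7400 = 6.681 → at most 6.

6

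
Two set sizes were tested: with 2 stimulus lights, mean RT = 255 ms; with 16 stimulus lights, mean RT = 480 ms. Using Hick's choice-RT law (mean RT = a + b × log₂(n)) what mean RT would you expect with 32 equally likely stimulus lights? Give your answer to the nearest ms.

Fit slope and intercept:
  b = (480 − 255) / (log₂ 16 − log₂ 2) = 225 / (4 − 1) = 75 ms/bit
  a = 255 − 75 × 1 = 180 ms
Then RT(32) = 180 + 75 × log₂ 32 = 180 + 75 × 5 ≈ 555.000 ms.

555 ms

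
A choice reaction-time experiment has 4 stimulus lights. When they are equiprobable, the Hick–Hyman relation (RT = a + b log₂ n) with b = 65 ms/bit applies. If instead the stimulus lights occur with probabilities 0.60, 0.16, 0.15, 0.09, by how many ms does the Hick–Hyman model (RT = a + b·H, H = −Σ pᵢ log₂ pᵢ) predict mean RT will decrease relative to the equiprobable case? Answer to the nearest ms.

27 ms

The RT saving is b·ΔH. Equiprobable H₀ = log₂(4) = 2.0000 bits; with the given probabilities H = 1.5884 bits.
b·(H₀ − H) = 65 × (2.0000 − 1.5884) = 26.75 ms.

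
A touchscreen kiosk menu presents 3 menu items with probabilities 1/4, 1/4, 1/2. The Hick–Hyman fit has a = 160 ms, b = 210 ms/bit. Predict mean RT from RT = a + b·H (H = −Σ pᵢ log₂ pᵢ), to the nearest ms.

Each term −pᵢ log₂ pᵢ: 0.25·2 + 0.25·2 + 0.5·1; summed, H = 1.500 bits.
Mean RT = a + bH = 160 + 210·1.500 = 475.00 ms.

475 ms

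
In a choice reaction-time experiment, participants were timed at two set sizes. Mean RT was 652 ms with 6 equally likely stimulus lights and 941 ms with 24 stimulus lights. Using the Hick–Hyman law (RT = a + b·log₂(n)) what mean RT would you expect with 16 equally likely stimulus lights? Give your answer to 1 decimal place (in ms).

Solve the two-equation system in a and b:
  b = (941 − 652) / (log₂ 24 − log₂ 6) = 289 / (4.5850 − 2.5850) = 144.500 ms/bit
  a = 652 − 144.500 × 2.5850 = 278.473 ms
Then RT(16) = 278.473 + 144.500 × log₂ 16 = 278.473 + 144.500 × 4 ≈ 856.473 ms.

856.5 ms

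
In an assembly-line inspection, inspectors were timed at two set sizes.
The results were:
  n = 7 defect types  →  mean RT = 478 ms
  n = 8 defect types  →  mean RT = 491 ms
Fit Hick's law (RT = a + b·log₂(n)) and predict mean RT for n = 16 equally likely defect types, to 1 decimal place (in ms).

Fit slope and intercept:
  b = (491 − 478) / (log₂ 8 − log₂ 7) = 13 / (3 − 2.8074) = 67.482 ms/bit
  a = 478 − 67.482 × 2.8074 = 288.555 ms
Then RT(16) = 288.555 + 67.482 × log₂ 16 = 288.555 + 67.482 × 4 ≈ 558.482 ms.

558.5 ms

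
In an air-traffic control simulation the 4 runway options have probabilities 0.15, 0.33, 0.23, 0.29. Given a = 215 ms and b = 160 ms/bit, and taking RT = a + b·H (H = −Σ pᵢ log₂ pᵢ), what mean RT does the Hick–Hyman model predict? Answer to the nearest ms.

H = 0.15·log₂(1/0.15) + 0.33·log₂(1/0.33) + 0.23·log₂(1/0.23) + 0.29·log₂(1/0.29) = 1.9439 bits.
RT = 215 + 160 × 1.9439 = 526.03 ms.

526 ms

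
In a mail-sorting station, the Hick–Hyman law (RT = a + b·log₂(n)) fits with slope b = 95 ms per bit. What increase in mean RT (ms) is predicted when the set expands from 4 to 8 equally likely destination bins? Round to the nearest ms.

95 ms

Only the slope matters, since a is common to both: ΔRT = b·log₂(n₂/n₁).
log₂(8) − log₂(4) = log₂(8/4) = log₂(2) = 1.
ΔRT = 95 × 1.0000 = 95.000 ms.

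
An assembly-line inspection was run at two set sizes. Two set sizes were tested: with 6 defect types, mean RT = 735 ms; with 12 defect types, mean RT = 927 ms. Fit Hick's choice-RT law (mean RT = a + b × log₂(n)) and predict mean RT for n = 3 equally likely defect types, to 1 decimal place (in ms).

RT is linear in log₂ n, so two points fix the line:
  b = (927 − 735) / (log₂ 12 − log₂ 6) = 192 / (3.5850 − 2.5850) = 192.000 ms/bit
  a = 735 − 192.000 × 2.5850 = 238.687 ms
Then RT(3) = 238.687 + 192.000 × log₂ 3 = 238.687 + 192.000 × 1.5850 ≈ 543.000 ms.

543.0 ms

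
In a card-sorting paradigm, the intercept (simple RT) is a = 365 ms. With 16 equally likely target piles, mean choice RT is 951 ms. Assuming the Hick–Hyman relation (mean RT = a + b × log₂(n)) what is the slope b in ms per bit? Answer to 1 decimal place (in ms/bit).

146.5 ms/bit

b = (951 − 365) / log₂(16) = 586 / 4 = 146.500 ms/bit.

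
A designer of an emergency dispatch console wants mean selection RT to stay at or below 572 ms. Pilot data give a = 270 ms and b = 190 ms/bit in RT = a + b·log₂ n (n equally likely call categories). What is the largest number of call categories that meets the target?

Information budget: (572 − 270)/190 = 1.5895 bits, so n ≤ 2^1.5895 = 3.009 → at most 3.

3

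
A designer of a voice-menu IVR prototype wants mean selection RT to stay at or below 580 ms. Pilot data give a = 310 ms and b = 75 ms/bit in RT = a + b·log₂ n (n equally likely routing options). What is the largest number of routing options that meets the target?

75·log₂ n ≤ 580 − 310 = 270, giving log₂ n ≤ 3.6000 and n ≤ 12.126. The largest whole number is 12.

12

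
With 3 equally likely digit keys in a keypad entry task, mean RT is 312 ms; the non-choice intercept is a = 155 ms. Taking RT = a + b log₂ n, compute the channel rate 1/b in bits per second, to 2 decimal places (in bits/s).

10.10 bits/s

b = (312 − 155)/log₂ 3 = 157/1.5850 = 99.056 ms per bit = 0.09906 s/bit; the reciprocal is 10.095 bits/s.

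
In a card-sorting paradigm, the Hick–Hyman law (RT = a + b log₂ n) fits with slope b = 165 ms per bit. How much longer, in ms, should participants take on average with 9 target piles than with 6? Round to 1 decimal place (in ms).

ΔRT = (a + b log₂ n₂) − (a + b log₂ n₁) = b·(log₂ n₂ − log₂ n₁).
log₂(9) − log₂(6) = 3.1699 − 2.5850 = 0.5850.
ΔRT = 165 × 0.5850 = 96.519 ms.

96.5 ms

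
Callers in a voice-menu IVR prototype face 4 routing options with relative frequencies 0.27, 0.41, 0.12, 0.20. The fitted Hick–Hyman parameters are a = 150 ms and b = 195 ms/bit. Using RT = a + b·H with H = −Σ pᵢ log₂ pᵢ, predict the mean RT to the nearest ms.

514 ms

Entropy contributions −pᵢ log₂ pᵢ: 0.5100, 0.5274, 0.3671, 0.4644; sum H = 1.8689 bits.
RT = a + bH = 150 + 195·1.8689 = 514.43 ms.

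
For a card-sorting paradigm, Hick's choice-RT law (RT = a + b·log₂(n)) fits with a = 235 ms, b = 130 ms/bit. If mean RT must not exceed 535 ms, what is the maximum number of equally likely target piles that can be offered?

4

Set 235 + 130·log₂ n ≤ 535 → log₂ n ≤ (535 − 235)/130 = 2.3077.
So n ≤ 2^2.3077 = 4.951; the largest integer n is 4.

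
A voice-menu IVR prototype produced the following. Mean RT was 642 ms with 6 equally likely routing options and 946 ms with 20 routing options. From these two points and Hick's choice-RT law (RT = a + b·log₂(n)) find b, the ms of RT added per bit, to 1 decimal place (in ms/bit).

The slope on a log₂ axis is (946 − 642) / (4.3219 − 2.5850) = 175.018 ms/bit.

175.0 ms/bit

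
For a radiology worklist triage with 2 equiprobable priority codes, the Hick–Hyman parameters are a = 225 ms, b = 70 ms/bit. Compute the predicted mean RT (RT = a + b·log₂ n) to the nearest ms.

log₂(2) = 1 bits, so RT = 225 + 70 × 1 ≈ 295.000 ms.

295 ms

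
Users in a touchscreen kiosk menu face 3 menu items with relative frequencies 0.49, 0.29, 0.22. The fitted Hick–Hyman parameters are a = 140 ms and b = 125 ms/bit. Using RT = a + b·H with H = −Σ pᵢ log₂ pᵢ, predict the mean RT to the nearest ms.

328 ms

Entropy contributions −pᵢ log₂ pᵢ: 0.5043, 0.5179, 0.4806; sum H = 1.5028 bits.
RT = a + bH = 140 + 125·1.5028 = 327.84 ms.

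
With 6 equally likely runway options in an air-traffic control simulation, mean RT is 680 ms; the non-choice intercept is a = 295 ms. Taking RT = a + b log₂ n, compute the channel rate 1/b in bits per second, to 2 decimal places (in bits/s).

6.71 bits/s

Choice component = 680 − 295 = 385 ms over log₂(6) = 2.5850 bits.
b = 385 / 2.5850 = 148.938 ms/bit, so 1/b = 6.714 bits/s.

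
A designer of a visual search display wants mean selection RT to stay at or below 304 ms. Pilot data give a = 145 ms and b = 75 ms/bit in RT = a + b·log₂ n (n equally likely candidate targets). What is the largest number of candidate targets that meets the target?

Information budget: (304 − 145)/75 = 2.1200 bits, so n ≤ 2^2.1200 = 4.347 → at most 4.

4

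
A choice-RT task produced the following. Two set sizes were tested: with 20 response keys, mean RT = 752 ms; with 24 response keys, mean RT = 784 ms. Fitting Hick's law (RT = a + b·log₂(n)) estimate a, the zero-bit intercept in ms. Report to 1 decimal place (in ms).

The slope on a log₂ axis is (784 − 752) / (4.5850 − 4.3219) = 121.657 ms/bit.
a = RT₁ − b·log₂ n₁ = 752 − 121.657 × 4.3219 = 226.207 ms.

226.2 ms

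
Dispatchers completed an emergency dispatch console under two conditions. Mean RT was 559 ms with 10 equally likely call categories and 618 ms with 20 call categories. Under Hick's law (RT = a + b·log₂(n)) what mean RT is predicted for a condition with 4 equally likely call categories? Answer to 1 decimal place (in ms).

Fit slope and intercept:
  b = (618 − 559) / (log₂ 20 − log₂ 10) = 59 / (4.3219 − 3.3219) = 59.000 ms/bit
  a = 559 − 59.000 × 3.3219 = 363.006 ms
Then RT(4) = 363.006 + 59.000 × log₂ 4 = 363.006 + 59.000 × 2 ≈ 481.006 ms.

481.0 ms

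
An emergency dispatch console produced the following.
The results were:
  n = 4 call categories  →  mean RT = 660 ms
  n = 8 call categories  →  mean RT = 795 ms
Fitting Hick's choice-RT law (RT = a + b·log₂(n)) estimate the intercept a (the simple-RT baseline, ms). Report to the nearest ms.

The slope on a log₂ axis is (795 − 660) / (3 − 2) = 135 ms/bit.
Intercept: a = 660 − 135·log₂(4) = 390.000 ms.

390 ms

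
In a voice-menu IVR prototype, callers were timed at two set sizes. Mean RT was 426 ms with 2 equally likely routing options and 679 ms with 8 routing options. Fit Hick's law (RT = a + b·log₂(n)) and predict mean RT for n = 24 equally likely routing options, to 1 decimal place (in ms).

879.5 ms

RT is linear in log₂ n, so two points fix the line:
  b = (679 − 426) / (log₂ 8 − log₂ 2) = 253 / (3 − 1) = 126.500 ms/bit
  a = 426 − 126.500 × 1 = 299.500 ms
Then RT(24) = 299.500 + 126.500 × log₂ 24 = 299.500 + 126.500 × 4.5850 ≈ 879.498 ms.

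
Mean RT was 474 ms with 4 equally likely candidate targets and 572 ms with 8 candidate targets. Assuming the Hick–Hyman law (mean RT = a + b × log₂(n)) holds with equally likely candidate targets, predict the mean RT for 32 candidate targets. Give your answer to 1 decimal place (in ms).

With log₂ n on the abscissa the relation is linear; from the two conditions:
  b = (572 − 474) / (log₂ 8 − log₂ 4) = 98 / (3 − 2) = 98.000 ms/bit
  a = 474 − 98.000 × 2 = 278.000 ms
Then RT(32) = 278.000 + 98.000 × log₂ 32 = 278.000 + 98.000 × 5 ≈ 768.000 ms.

768.0 ms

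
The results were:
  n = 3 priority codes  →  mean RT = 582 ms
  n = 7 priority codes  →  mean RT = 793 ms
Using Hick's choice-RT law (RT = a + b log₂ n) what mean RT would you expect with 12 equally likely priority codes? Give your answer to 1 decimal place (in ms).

Fit slope and intercept:
  b = (793 − 582) / (log₂ 7 − log₂ 3) = 211 / (2.8074 − 1.5850) = 172.612 ms/bit
  a = 582 − 172.612 × 1.5850 = 308.416 ms
Then RT(12) = 308.416 + 172.612 × log₂ 12 = 308.416 + 172.612 × 3.5850 ≈ 927.225 ms.

927.2 ms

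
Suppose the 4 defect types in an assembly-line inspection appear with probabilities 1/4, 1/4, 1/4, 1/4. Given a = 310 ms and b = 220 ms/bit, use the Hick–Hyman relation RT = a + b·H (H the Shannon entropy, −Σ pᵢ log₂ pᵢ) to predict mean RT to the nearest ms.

Each term −pᵢ log₂ pᵢ: 0.25·2 + 0.25·2 + 0.25·2 + 0.25·2; summed, H = 2.000 bits.
Mean RT = a + bH = 310 + 220·2.000 = 750.00 ms.

750 ms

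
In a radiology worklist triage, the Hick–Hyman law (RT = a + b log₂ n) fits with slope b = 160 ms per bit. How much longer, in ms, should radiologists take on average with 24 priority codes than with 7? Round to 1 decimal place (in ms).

284.4 ms

ΔRT = (a + b log₂ n₂) − (a + b log₂ n₁) = b·(log₂ n₂ − log₂ n₁).
log₂(24) − log₂(7) = 4.5850 − 2.8074 = 1.7776.
ΔRT = 160 × 1.7776 = 284.417 ms.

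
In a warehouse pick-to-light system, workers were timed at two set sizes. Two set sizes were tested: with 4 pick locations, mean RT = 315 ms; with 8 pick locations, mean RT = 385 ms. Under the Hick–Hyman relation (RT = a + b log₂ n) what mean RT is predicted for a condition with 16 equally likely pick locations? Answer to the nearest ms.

With log₂ n on the abscissa the relation is linear; from the two conditions:
  b = (385 − 315) / (log₂ 8 − log₂ 4) = 70 / (3 − 2) = 70 ms/bit
  a = 315 − 70 × 2 = 175 ms
Then RT(16) = 175 + 70 × log₂ 16 = 175 + 70 × 4 ≈ 455.000 ms.

455 ms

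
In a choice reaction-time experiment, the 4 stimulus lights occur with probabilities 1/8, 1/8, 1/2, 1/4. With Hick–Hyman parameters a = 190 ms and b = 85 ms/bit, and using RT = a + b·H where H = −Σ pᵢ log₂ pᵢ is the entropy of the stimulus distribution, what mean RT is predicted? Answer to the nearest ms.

Each term −pᵢ log₂ pᵢ: 0.125·3 + 0.125·3 + 0.5·1 + 0.25·2; summed, H = 1.750 bits.
Mean RT = a + bH = 190 + 85·1.750 = 338.75 ms.

339 ms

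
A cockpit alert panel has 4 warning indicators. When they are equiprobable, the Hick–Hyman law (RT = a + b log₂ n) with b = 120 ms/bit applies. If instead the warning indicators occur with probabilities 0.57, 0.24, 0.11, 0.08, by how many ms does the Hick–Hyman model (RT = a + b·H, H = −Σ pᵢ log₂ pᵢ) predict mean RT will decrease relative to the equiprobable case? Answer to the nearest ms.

48 ms

The RT saving is b·ΔH. Equiprobable H₀ = log₂(4) = 2.0000 bits; with the given probabilities H = 1.5982 bits.
b·(H₀ − H) = 120 × (2.0000 − 1.5982) = 48.22 ms.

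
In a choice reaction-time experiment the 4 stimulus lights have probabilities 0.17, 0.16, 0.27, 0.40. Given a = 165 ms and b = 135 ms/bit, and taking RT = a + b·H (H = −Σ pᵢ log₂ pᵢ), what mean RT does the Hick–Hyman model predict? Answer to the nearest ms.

421 ms

H = 0.17·log₂(1/0.17) + 0.16·log₂(1/0.16) + 0.27·log₂(1/0.27) + 0.40·log₂(1/0.40) = 1.8964 bits.
RT = 165 + 135 × 1.8964 = 421.01 ms.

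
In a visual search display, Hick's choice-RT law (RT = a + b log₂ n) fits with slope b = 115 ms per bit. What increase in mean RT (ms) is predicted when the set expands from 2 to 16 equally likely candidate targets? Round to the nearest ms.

345 ms

The intercept a cancels: ΔRT = b·(log₂ n₂ − log₂ n₁) = b·log₂(n₂/n₁).
log₂(16) − log₂(2) = log₂(16/2) = log₂(8) = 3.
ΔRT = 115 × 3.0000 = 345.000 ms.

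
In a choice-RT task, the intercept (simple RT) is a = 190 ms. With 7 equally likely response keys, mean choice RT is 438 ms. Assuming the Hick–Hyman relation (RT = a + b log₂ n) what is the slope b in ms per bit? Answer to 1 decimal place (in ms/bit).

88.3 ms/bit

b = (438 − 190) / log₂(7) = 248 / 2.8074 = 88.339 ms/bit.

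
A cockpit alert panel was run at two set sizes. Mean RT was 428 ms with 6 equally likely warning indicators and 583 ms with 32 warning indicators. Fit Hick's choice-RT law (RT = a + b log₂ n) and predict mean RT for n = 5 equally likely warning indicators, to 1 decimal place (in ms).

Solve the two-equation system in a and b:
  b = (583 − 428) / (log₂ 32 − log₂ 6) = 155 / (5 − 2.5850) = 64.181 ms/bit
  a = 428 − 64.181 × 2.5850 = 262.094 ms
Then RT(5) = 262.094 + 64.181 × log₂ 5 = 262.094 + 64.181 × 2.3219 ≈ 411.118 ms.

411.1 ms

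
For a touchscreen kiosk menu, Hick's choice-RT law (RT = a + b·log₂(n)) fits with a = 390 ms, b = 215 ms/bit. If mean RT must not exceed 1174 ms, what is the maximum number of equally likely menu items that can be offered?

12

Information budget: (1174 − 390)/215 = 3.6465 bits, so n ≤ 2^3.6465 = 12.523 → at most 12.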